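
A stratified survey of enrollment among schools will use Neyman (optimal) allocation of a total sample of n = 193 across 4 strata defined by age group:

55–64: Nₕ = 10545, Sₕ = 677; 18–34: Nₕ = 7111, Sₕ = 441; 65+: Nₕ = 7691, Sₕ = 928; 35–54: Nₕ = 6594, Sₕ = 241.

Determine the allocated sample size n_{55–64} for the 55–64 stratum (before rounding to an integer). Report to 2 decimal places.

72.51

Neyman allocation: nₕ = n·NₕSₕ / Σⱼ NⱼSⱼ.
Σ NⱼSⱼ = 10545·677 + 7111·441 + 7691·928 + 6594·241 = 1.9001318 × 10^7.
n_{55–64} = 193·10545·677 / (1.9001318 × 10^7) = 72.51.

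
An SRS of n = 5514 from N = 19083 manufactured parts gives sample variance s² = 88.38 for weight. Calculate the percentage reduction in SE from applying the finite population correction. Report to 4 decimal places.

f = n/N = 5514/19083 = 0.28894828.
SE_no-fpc = √(s²/n) = 0.12660289; SE_fpc = √((1−f)s²/n) = 0.10675647.
Ratio = √(1−f) = 0.84323883. Reduction = 100·(1 − 0.84323883) = 15.6761%.

15.6761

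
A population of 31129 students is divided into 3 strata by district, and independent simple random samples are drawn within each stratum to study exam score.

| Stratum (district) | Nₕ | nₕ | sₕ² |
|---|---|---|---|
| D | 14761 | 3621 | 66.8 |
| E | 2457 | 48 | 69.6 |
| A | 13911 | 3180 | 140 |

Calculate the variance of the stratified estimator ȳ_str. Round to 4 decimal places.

0.0188

Var(ȳ_str) = Σₕ Wₕ²(1 − fₕ)sₕ²/nₕ with Wₕ = Nₕ/N, N = 31129.
D: Wₕ = 0.47418806; term = 0.47418806²·(1 − 0.24530858)·66.8/3621 = 0.003130535.
E: Wₕ = 0.07892962; term = 0.07892962²·(1 − 0.01953602)·69.6/48 = 0.0088568567.
A: Wₕ = 0.44688233; term = 0.44688233²·(1 − 0.22859608)·140/3180 = 0.006782177.
Sum = 0.018769569.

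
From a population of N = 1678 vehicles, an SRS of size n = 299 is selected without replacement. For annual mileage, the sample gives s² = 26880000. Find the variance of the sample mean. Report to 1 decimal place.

Under SRS without replacement, Var(ȳ) = (1 − f)·s²/n with f = n/N = 299/1678 = 0.17818832.
Var(ȳ) = (1 − 0.17818832)·26880000/299 = 0.82181168·89899.666 = 73880.595.

73880.6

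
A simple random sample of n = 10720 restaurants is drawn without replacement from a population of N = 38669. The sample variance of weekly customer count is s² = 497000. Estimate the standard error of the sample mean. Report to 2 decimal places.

5.79

Under SRS without replacement, Var(ȳ) = (1 − f)·s²/n with f = n/N = 10720/38669 = 0.27722465.
Var(ȳ) = (1 − 0.27722465)·497000/10720 = 0.72277535·46.36194 = 33.509268.
SE(ȳ) = √(33.509268) = 5.79.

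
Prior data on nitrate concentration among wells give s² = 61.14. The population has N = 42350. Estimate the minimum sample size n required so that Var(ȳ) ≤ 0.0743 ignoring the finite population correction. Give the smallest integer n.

Without fpc, n₀ = s²/D = 61.14/0.0743 = 822.8802.
Rounding up, n = 823.

823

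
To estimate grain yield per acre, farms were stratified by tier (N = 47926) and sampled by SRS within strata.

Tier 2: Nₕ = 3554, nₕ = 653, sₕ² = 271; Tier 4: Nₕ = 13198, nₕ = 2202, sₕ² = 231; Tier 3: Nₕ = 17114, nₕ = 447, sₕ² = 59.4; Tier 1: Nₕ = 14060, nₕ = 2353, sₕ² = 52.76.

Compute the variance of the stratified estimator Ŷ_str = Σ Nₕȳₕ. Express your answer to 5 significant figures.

Var(Ŷ_str) = Σₕ Nₕ²(1 − fₕ)sₕ²/nₕ.
Tier 2: 3554²·(1 − 653/3554)·271/653 = 4.2787929 × 10^6.
Tier 4: 13198²·(1 − 2202/13198)·231/2202 = 1.5224307 × 10^7.
Tier 3: 17114²·(1 − 447/17114)·59.4/447 = 3.7904248 × 10^7.
Tier 1: 14060²·(1 − 2353/14060)·52.76/2353 = 3.6907429 × 10^6.
Sum = 6.1098091 × 10^7.

6.1098 × 10^7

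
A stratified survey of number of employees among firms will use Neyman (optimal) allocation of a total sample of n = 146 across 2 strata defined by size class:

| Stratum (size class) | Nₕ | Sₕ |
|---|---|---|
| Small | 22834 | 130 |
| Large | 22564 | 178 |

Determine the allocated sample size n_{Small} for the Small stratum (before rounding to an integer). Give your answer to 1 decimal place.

Neyman allocation: nₕ = n·NₕSₕ / Σⱼ NⱼSⱼ.
Σ NⱼSⱼ = 22834·130 + 22564·178 = 6.984812 × 10^6.
n_{Small} = 146·22834·130 / (6.984812 × 10^6) = 62.0.

62.0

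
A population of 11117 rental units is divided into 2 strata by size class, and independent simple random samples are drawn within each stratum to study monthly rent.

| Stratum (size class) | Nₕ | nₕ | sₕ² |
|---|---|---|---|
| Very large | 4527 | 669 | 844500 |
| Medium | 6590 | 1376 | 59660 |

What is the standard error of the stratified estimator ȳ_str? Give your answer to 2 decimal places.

13.80

Var(ȳ_str) = Σₕ Wₕ²(1 − fₕ)sₕ²/nₕ with Wₕ = Nₕ/N, N = 11117.
Very large: Wₕ = 0.40721418; term = 0.40721418²·(1 − 0.14777999)·844500/669 = 178.39022.
Medium: Wₕ = 0.59278582; term = 0.59278582²·(1 − 0.20880121)·59660/1376 = 12.054412.
Sum = 190.44463.
SE = √(190.44463) = 13.80.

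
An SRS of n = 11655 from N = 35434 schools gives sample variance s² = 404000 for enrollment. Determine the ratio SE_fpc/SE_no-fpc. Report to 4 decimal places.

f = n/N = 11655/35434 = 0.32892137.
SE_no-fpc = √(s²/n) = 5.8875491; SE_fpc = √((1−f)s²/n) = 4.8230443.
Ratio = √(1−f) = 0.81919389.

0.8192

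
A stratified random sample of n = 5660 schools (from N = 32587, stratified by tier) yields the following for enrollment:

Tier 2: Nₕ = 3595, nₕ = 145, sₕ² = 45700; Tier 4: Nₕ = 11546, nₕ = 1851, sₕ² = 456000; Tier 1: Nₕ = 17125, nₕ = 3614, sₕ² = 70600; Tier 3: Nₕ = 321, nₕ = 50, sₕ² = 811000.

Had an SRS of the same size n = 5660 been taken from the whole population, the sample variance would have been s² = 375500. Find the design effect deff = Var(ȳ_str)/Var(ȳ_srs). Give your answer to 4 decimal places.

Var(ȳ_str) = Σ Wₕ²(1−fₕ)sₕ²/nₕ with Wₕ = Nₕ/32587:
  Tier 2: (3595/32587)²·(1−145/3595)·45700/145 = 3.6810984
  Tier 4: (11546/32587)²·(1−1851/11546)·456000/1851 = 25.968629
  Tier 1: (17125/32587)²·(1−3614/17125)·70600/3614 = 4.2564336
  Tier 3: (321/32587)²·(1−50/321)·811000/50 = 1.328729
  → Var(ȳ_str) = 35.23489.
Var(ȳ_srs) = (1 − 5660/32587)·375500/5660 = 54.819756.
deff = 35.23489 / 54.819756 = 0.6427.

0.6427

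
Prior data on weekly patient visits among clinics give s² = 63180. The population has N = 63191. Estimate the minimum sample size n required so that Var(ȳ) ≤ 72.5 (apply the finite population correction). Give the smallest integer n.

Without fpc, n₀ = s²/D = 63180/72.5 = 871.4483.
With fpc, (1 − n/N)·s²/n ≤ D requires n ≥ n₀/(1 + n₀/N) = 871.4483/(1 + 871.4483/63191) = 859.5939.
Rounding up, n = 860.

860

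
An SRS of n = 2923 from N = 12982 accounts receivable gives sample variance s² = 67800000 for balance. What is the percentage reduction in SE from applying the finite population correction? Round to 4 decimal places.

11.9749

f = n/N = 2923/12982 = 0.22515791.
SE_no-fpc = √(s²/n) = 152.30019; SE_fpc = √((1−f)s²/n) = 134.06242.
Ratio = √(1−f) = 0.88025115. Reduction = 100·(1 − 0.88025115) = 11.9749%.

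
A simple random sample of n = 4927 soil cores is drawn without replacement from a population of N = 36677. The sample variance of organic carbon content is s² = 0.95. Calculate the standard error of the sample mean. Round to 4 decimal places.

0.0129

Under SRS without replacement, Var(ȳ) = (1 − f)·s²/n with f = n/N = 4927/36677 = 0.13433487.
Var(ȳ) = (1 − 0.13433487)·0.95/4927 = 0.86566513·1.928151 × 10^-4 = 1.6691331 × 10^-4.
SE(ȳ) = √(1.6691331 × 10^-4) = 0.0129.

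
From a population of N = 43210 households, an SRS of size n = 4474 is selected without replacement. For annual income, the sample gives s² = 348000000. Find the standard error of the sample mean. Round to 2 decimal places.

Under SRS without replacement, Var(ȳ) = (1 − f)·s²/n with f = n/N = 4474/43210 = 0.10354085.
Var(ȳ) = (1 − 0.10354085)·348000000/4474 = 0.89645915·77782.745 = 69729.053.
SE(ȳ) = √(69729.053) = 264.06.

264.06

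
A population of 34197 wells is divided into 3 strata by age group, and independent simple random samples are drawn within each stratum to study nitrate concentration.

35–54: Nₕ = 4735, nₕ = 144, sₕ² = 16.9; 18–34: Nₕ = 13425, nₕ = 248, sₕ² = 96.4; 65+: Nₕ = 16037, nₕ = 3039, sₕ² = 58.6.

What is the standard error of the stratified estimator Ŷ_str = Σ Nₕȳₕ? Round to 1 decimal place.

8679.5

Var(Ŷ_str) = Σₕ Nₕ²(1 − fₕ)sₕ²/nₕ.
35–54: 4735²·(1 − 144/4735)·16.9/144 = 2.551241 × 10^6.
18–34: 13425²·(1 − 248/13425)·96.4/248 = 6.8763218 × 10^7.
65+: 16037²·(1 − 3039/16037)·58.6/3039 = 4.0194495 × 10^6.
Sum = 7.5333909 × 10^7.
SE = √(7.5333909 × 10^7) = 8679.5.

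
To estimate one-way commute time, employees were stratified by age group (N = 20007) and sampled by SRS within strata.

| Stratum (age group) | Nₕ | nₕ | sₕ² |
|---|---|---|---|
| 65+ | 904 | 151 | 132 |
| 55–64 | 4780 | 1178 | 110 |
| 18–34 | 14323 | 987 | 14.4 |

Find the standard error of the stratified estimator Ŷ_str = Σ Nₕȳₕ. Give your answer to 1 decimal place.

Var(Ŷ_str) = Σₕ Nₕ²(1 − fₕ)sₕ²/nₕ.
65+: 904²·(1 − 151/904)·132/151 = 595059.5.
55–64: 4780²·(1 − 1178/4780)·110/1178 = 1.6077518 × 10^6.
18–34: 14323²·(1 − 987/14323)·14.4/987 = 2.7867943 × 10^6.
Sum = 4.9896056 × 10^6.
SE = √(4.9896056 × 10^6) = 2233.7.

2233.7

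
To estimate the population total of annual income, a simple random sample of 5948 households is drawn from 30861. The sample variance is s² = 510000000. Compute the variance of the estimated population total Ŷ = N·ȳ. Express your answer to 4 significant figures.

Var(Ŷ) = N²·Var(ȳ) = N²·(1 − n/N)·s²/n.
f = 5948/30861 = 0.19273517; Var(ȳ) = 0.80726483·510000000/5948 = 69217.395.
Var(Ŷ) = 30861² · 69217.395 = 6.5922738 × 10^13.

6.592 × 10^13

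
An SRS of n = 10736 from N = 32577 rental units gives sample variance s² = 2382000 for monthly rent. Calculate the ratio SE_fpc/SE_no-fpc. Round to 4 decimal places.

f = n/N = 10736/32577 = 0.32955766.
SE_no-fpc = √(s²/n) = 14.895313; SE_fpc = √((1−f)s²/n) = 12.196363.
Ratio = √(1−f) = 0.81880543.

0.8188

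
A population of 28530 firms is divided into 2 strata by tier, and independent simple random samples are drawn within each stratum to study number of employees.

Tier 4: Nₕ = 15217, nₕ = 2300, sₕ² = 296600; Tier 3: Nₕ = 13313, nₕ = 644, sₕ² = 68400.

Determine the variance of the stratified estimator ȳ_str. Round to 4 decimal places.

53.1491

Var(ȳ_str) = Σₕ Wₕ²(1 − fₕ)sₕ²/nₕ with Wₕ = Nₕ/N, N = 28530.
Tier 4: Wₕ = 0.53336838; term = 0.53336838²·(1 − 0.15114674)·296600/2300 = 31.14085.
Tier 3: Wₕ = 0.46663162; term = 0.46663162²·(1 − 0.04837377)·68400/644 = 22.008222.
Sum = 53.149072.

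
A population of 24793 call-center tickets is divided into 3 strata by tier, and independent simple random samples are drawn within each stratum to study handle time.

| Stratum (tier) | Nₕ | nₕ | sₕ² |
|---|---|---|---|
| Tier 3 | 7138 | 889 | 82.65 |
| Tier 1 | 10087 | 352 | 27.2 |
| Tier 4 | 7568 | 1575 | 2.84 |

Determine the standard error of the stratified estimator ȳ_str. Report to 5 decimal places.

0.13865

Var(ȳ_str) = Σₕ Wₕ²(1 − fₕ)sₕ²/nₕ with Wₕ = Nₕ/N, N = 24793.
Tier 3: Wₕ = 0.28790384; term = 0.28790384²·(1 − 0.12454469)·82.65/889 = 0.0067463676.
Tier 1: Wₕ = 0.40684871; term = 0.40684871²·(1 − 0.03489640)·27.2/352 = 0.012344288.
Tier 4: Wₕ = 0.30524745; term = 0.30524745²·(1 − 0.20811311)·2.84/1575 = 1.3304698 × 10^-4.
Sum = 0.019223703.
SE = √(0.019223703) = 0.13865.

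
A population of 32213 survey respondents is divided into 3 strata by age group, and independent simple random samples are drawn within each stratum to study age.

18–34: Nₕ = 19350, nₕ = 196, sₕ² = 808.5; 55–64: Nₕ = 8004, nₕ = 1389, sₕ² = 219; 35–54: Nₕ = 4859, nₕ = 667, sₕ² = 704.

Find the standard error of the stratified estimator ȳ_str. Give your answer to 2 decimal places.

Var(ȳ_str) = Σₕ Wₕ²(1 − fₕ)sₕ²/nₕ with Wₕ = Nₕ/N, N = 32213.
18–34: Wₕ = 0.60068916; term = 0.60068916²·(1 − 0.01012920)·808.5/196 = 1.4733369.
55–64: Wₕ = 0.24847111; term = 0.24847111²·(1 − 0.17353823)·219/1389 = 0.0080448222.
35–54: Wₕ = 0.15083972; term = 0.15083972²·(1 − 0.13727104)·704/667 = 0.02071823.
Sum = 1.5021.
SE = √(1.5021) = 1.23.

1.23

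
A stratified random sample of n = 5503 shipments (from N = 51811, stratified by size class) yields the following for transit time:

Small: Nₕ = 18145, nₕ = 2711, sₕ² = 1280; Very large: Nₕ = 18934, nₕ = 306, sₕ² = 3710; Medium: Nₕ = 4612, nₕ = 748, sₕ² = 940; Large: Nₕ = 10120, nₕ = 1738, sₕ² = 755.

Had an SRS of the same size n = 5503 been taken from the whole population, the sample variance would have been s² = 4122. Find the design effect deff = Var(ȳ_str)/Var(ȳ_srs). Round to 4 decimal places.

Var(ȳ_str) = Σ Wₕ²(1−fₕ)sₕ²/nₕ with Wₕ = Nₕ/51811:
  Small: (18145/51811)²·(1−2711/18145)·1280/2711 = 0.049257455
  Very large: (18934/51811)²·(1−306/18934)·3710/306 = 1.593005
  Medium: (4612/51811)²·(1−748/4612)·940/748 = 0.0083427403
  Large: (10120/51811)²·(1−1738/10120)·755/1738 = 0.013727182
  → Var(ȳ_str) = 1.6643324.
Var(ȳ_srs) = (1 − 5503/51811)·4122/5503 = 0.66948758.
deff = 1.6643324 / 0.66948758 = 2.4860.

2.4860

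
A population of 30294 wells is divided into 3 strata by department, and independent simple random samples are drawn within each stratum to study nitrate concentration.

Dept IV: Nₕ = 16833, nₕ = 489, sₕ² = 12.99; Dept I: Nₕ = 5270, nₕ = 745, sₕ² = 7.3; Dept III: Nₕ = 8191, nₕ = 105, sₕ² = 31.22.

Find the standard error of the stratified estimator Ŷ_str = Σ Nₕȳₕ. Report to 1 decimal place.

Var(Ŷ_str) = Σₕ Nₕ²(1 − fₕ)sₕ²/nₕ.
Dept IV: 16833²·(1 − 489/16833)·12.99/489 = 7.308364 × 10^6.
Dept I: 5270²·(1 − 745/5270)·7.3/745 = 233666.14.
Dept III: 8191²·(1 − 105/8191)·31.22/105 = 1.9693108 × 10^7.
Sum = 2.7235138 × 10^7.
SE = √(2.7235138 × 10^7) = 5218.7.

5218.7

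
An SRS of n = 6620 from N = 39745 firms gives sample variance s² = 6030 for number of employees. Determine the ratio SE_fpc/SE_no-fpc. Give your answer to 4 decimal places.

f = n/N = 6620/39745 = 0.16656183.
SE_no-fpc = √(s²/n) = 0.95439831; SE_fpc = √((1−f)s²/n) = 0.87129727.
Ratio = √(1−f) = 0.91292835.

0.9129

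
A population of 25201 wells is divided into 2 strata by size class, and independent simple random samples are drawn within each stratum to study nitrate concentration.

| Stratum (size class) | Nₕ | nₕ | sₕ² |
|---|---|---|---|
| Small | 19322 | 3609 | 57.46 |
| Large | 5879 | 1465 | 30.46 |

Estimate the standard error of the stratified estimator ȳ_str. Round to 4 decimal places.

Var(ȳ_str) = Σₕ Wₕ²(1 − fₕ)sₕ²/nₕ with Wₕ = Nₕ/N, N = 25201.
Small: Wₕ = 0.76671561; term = 0.76671561²·(1 − 0.18678191)·57.46/3609 = 0.0076112218.
Large: Wₕ = 0.23328439; term = 0.23328439²·(1 − 0.24919204)·30.46/1465 = 8.4955698 × 10^-4.
Sum = 0.0084607788.
SE = √(0.0084607788) = 0.0920.

0.0920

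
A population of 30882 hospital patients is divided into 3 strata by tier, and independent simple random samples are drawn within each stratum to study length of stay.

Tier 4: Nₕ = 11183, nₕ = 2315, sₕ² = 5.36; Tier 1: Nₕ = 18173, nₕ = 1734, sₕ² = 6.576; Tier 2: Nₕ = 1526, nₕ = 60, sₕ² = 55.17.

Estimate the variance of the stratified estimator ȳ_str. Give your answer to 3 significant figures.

Var(ȳ_str) = Σₕ Wₕ²(1 − fₕ)sₕ²/nₕ with Wₕ = Nₕ/N, N = 30882.
Tier 4: Wₕ = 0.36212033; term = 0.36212033²·(1 − 0.20701064)·5.36/2315 = 2.4076146 × 10^-4.
Tier 1: Wₕ = 0.58846577; term = 0.58846577²·(1 − 0.09541628)·6.576/1734 = 0.0011879657.
Tier 2: Wₕ = 0.04941390; term = 0.04941390²·(1 − 0.03931848)·55.17/60 = 0.002156897.
Sum = 0.0035856242.

0.00359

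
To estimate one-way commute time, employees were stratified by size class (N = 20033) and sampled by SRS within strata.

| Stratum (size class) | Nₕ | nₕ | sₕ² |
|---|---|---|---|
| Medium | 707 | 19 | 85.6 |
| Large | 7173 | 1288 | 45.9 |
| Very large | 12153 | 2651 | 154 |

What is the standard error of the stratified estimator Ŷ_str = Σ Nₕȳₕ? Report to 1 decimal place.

Var(Ŷ_str) = Σₕ Nₕ²(1 − fₕ)sₕ²/nₕ.
Medium: 707²·(1 − 19/707)·85.6/19 = 2.1914321 × 10^6.
Large: 7173²·(1 − 1288/7173)·45.9/1288 = 1.5043335 × 10^6.
Very large: 12153²·(1 − 2651/12153)·154/2651 = 6.7082543 × 10^6.
Sum = 1.040402 × 10^7.
SE = √(1.040402 × 10^7) = 3225.5.

3225.5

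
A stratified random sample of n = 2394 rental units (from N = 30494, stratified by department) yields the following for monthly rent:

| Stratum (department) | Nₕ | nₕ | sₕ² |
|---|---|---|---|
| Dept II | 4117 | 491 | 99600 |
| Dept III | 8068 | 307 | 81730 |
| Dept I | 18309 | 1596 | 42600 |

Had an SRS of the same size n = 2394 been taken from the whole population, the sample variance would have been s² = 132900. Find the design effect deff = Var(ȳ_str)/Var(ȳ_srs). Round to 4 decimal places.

0.5858

Var(ȳ_str) = Σ Wₕ²(1−fₕ)sₕ²/nₕ with Wₕ = Nₕ/30494:
  Dept II: (4117/30494)²·(1−491/4117)·99600/491 = 3.2565498
  Dept III: (8068/30494)²·(1−307/8068)·81730/307 = 17.926599
  Dept I: (18309/30494)²·(1−1596/18309)·42600/1596 = 8.7834869
  → Var(ȳ_str) = 29.966636.
Var(ȳ_srs) = (1 − 2394/30494)·132900/2394 = 51.15555.
deff = 29.966636 / 51.15555 = 0.5858.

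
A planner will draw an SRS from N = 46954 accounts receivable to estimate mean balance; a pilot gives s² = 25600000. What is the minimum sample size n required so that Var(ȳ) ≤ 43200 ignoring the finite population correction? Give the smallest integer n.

593

Without fpc, n₀ = s²/D = 25600000/43200 = 592.5926.
Rounding up, n = 593.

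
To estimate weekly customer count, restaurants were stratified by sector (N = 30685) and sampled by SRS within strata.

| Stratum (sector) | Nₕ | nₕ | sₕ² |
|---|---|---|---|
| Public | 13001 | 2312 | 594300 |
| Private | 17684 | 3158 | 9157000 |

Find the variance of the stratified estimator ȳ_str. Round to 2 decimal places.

Var(ȳ_str) = Σₕ Wₕ²(1 − fₕ)sₕ²/nₕ with Wₕ = Nₕ/N, N = 30685.
Public: Wₕ = 0.42369236; term = 0.42369236²·(1 − 0.17783247)·594300/2312 = 37.938441.
Private: Wₕ = 0.57630764; term = 0.57630764²·(1 − 0.17857951)·9157000/3158 = 791.07085.
Sum = 829.00929.

829.01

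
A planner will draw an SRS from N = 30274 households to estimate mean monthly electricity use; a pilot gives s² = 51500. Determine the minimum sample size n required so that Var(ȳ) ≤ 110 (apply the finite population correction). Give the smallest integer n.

Without fpc, n₀ = s²/D = 51500/110 = 468.1818.
With fpc, (1 − n/N)·s²/n ≤ D requires n ≥ n₀/(1 + n₀/N) = 468.1818/(1 + 468.1818/30274) = 461.0517.
Rounding up, n = 462.

462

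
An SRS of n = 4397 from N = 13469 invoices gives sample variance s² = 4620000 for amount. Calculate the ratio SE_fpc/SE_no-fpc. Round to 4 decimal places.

f = n/N = 4397/13469 = 0.32645334.
SE_no-fpc = √(s²/n) = 32.414756; SE_fpc = √((1−f)s²/n) = 26.602754.
Ratio = √(1−f) = 0.82069889.

0.8207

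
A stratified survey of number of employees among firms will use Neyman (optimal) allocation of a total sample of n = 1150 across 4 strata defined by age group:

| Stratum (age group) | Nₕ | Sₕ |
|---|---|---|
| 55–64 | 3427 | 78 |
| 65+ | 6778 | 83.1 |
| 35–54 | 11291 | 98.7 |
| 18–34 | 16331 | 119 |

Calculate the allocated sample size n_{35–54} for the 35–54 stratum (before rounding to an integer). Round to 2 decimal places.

329.59

Neyman allocation: nₕ = n·NₕSₕ / Σⱼ NⱼSⱼ.
Σ NⱼSⱼ = 3427·78 + 6778·83.1 + 11291·98.7 + 16331·119 = 3.8883685 × 10^6.
n_{35–54} = 1150·11291·98.7 / (3.8883685 × 10^6) = 329.59.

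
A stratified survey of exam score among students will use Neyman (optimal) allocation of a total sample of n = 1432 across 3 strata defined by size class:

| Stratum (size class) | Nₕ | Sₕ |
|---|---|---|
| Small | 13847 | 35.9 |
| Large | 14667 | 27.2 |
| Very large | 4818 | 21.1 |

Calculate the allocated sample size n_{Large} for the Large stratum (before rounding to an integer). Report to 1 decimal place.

572.6

Neyman allocation: nₕ = n·NₕSₕ / Σⱼ NⱼSⱼ.
Σ NⱼSⱼ = 13847·35.9 + 14667·27.2 + 4818·21.1 = 997709.5.
n_{Large} = 1432·14667·27.2 / 997709.5 = 572.6.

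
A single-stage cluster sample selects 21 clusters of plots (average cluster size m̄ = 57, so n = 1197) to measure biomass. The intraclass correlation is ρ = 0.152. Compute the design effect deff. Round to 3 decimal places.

9.512

deff = 1 + (57 − 1)·0.152 = 1 + 8.512 = 9.512.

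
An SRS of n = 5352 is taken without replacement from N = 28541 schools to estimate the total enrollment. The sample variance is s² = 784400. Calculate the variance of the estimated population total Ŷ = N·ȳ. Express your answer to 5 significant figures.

9.7000 × 10^10

Var(Ŷ) = N²·Var(ȳ) = N²·(1 − n/N)·s²/n.
f = 5352/28541 = 0.18751971; Var(ȳ) = 0.81248029·784400/5352 = 119.07876.
Var(Ŷ) = 28541² · 119.07876 = 9.700021 × 10^10.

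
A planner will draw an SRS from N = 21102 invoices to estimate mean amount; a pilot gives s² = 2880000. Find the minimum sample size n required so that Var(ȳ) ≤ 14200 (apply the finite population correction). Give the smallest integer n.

201

Without fpc, n₀ = s²/D = 2880000/14200 = 202.8169.
With fpc, (1 − n/N)·s²/n ≤ D requires n ≥ n₀/(1 + n₀/N) = 202.8169/(1 + 202.8169/21102) = 200.8861.
Rounding up, n = 201.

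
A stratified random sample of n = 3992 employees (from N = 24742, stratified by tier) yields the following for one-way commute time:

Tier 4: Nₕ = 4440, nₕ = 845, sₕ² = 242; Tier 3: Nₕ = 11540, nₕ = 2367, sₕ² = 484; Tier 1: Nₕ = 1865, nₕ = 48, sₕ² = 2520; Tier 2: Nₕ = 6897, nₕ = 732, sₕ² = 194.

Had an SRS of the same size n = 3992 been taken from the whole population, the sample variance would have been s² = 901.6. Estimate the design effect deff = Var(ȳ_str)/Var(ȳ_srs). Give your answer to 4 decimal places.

Var(ȳ_str) = Σ Wₕ²(1−fₕ)sₕ²/nₕ with Wₕ = Nₕ/24742:
  Tier 4: (4440/24742)²·(1−845/4440)·242/845 = 0.0074674258
  Tier 3: (11540/24742)²·(1−2367/11540)·484/2367 = 0.035358571
  Tier 1: (1865/24742)²·(1−48/1865)·2520/48 = 0.29061864
  Tier 2: (6897/24742)²·(1−732/6897)·194/732 = 0.018408328
  → Var(ȳ_str) = 0.35185296.
Var(ȳ_srs) = (1 − 3992/24742)·901.6/3992 = 0.18941164.
deff = 0.35185296 / 0.18941164 = 1.8576.

1.8576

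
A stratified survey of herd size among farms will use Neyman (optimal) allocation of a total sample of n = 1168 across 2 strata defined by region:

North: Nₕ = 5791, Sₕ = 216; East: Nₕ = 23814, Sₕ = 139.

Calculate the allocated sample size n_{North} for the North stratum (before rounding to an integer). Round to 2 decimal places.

320.32

Neyman allocation: nₕ = n·NₕSₕ / Σⱼ NⱼSⱼ.
Σ NⱼSⱼ = 5791·216 + 23814·139 = 4.561002 × 10^6.
n_{North} = 1168·5791·216 / (4.561002 × 10^6) = 320.32.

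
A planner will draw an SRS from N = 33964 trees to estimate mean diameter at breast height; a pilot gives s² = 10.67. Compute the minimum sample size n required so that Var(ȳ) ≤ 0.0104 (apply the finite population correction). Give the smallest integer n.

Without fpc, n₀ = s²/D = 10.67/0.0104 = 1025.9615.
With fpc, (1 − n/N)·s²/n ≤ D requires n ≥ n₀/(1 + n₀/N) = 1025.9615/(1 + 1025.9615/33964) = 995.8787.
Rounding up, n = 996.

996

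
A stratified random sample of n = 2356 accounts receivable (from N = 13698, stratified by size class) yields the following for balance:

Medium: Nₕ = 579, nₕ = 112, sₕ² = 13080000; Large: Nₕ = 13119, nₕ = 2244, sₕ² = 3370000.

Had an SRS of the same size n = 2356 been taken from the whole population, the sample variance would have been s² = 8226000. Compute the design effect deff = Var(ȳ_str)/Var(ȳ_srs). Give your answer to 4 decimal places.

0.4532

Var(ȳ_str) = Σ Wₕ²(1−fₕ)sₕ²/nₕ with Wₕ = Nₕ/13698:
  Medium: (579/13698)²·(1−112/579)·13080000/112 = 168.29486
  Large: (13119/13698)²·(1−2244/13119)·3370000/2244 = 1141.8859
  → Var(ȳ_str) = 1310.1808.
Var(ȳ_srs) = (1 − 2356/13698)·8226000/2356 = 2890.9854.
deff = 1310.1808 / 2890.9854 = 0.4532.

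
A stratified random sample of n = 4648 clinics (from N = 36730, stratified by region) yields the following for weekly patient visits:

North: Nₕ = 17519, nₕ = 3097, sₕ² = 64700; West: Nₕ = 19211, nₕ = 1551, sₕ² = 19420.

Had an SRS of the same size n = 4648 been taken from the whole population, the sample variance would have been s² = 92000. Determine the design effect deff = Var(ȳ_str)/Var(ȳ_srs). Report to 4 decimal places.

Var(ȳ_str) = Σ Wₕ²(1−fₕ)sₕ²/nₕ with Wₕ = Nₕ/36730:
  North: (17519/36730)²·(1−3097/17519)·64700/3097 = 3.9125151
  West: (19211/36730)²·(1−1551/19211)·19420/1551 = 3.1487359
  → Var(ȳ_str) = 7.061251.
Var(ȳ_srs) = (1 − 4648/36730)·92000/4648 = 17.288695.
deff = 7.061251 / 17.288695 = 0.4084.

0.4084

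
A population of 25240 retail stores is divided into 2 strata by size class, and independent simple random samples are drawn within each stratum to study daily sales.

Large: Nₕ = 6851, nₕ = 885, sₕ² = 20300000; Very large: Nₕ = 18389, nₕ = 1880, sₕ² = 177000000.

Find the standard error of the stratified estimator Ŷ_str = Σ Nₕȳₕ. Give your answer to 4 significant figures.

Var(Ŷ_str) = Σₕ Nₕ²(1 − fₕ)sₕ²/nₕ.
Large: 6851²·(1 − 885/6851)·20300000/885 = 9.3754038 × 10^11.
Very large: 18389²·(1 − 1880/18389)·177000000/1880 = 2.8582111 × 10^13.
Sum = 2.9519651 × 10^13.
SE = √(2.9519651 × 10^13) = 5.433 × 10^6.

5.433 × 10^6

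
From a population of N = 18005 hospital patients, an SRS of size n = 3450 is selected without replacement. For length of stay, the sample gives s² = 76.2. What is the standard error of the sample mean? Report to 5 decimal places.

Under SRS without replacement, Var(ȳ) = (1 − f)·s²/n with f = n/N = 3450/18005 = 0.19161344.
Var(ȳ) = (1 − 0.19161344)·76.2/3450 = 0.80838656·0.022086957 = 0.017854799.
SE(ȳ) = √(0.017854799) = 0.13362.

0.13362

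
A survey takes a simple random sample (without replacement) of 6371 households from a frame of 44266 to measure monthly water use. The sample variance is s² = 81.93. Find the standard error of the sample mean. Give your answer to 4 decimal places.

Under SRS without replacement, Var(ȳ) = (1 − f)·s²/n with f = n/N = 6371/44266 = 0.14392536.
Var(ȳ) = (1 − 0.14392536)·81.93/6371 = 0.85607464·0.012859834 = 0.011008977.
SE(ȳ) = √(0.011008977) = 0.1049.

0.1049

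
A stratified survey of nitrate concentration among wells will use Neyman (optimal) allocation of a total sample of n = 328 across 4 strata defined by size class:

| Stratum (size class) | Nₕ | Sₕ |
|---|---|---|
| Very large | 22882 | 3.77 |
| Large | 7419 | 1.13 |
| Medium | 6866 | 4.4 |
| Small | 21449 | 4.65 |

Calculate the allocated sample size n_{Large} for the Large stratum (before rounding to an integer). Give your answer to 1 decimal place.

12.2

Neyman allocation: nₕ = n·NₕSₕ / Σⱼ NⱼSⱼ.
Σ NⱼSⱼ = 22882·3.77 + 7419·1.13 + 6866·4.4 + 21449·4.65 = 224596.86.
n_{Large} = 328·7419·1.13 / 224596.86 = 12.2.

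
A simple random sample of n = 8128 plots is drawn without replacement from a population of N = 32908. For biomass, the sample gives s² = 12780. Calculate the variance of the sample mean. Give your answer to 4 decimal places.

Under SRS without replacement, Var(ȳ) = (1 − f)·s²/n with f = n/N = 8128/32908 = 0.24699161.
Var(ȳ) = (1 − 0.24699161)·12780/8128 = 0.75300839·1.5723425 = 1.1839871.

1.1840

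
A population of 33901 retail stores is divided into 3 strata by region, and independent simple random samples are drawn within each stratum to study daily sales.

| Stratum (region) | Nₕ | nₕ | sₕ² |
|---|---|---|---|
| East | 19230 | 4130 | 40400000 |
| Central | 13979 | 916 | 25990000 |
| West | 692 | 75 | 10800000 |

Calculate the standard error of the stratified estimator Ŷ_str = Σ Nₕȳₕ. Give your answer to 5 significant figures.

2.8431 × 10^6

Var(Ŷ_str) = Σₕ Nₕ²(1 − fₕ)sₕ²/nₕ.
East: 19230²·(1 − 4130/19230)·40400000/4130 = 2.8404526 × 10^12.
Central: 13979²·(1 − 916/13979)·25990000/916 = 5.1811938 × 10^12.
West: 692²·(1 − 75/692)·10800000/75 = 6.1482816 × 10^10.
Sum = 8.0831292 × 10^12.
SE = √(8.0831292 × 10^12) = 2.8431 × 10^6.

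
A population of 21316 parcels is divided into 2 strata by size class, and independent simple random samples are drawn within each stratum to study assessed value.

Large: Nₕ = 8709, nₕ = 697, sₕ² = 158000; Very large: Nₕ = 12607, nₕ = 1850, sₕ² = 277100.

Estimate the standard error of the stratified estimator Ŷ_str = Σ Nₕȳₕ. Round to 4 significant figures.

Var(Ŷ_str) = Σₕ Nₕ²(1 − fₕ)sₕ²/nₕ.
Large: 8709²·(1 − 697/8709)·158000/697 = 1.5817343 × 10^10.
Very large: 12607²·(1 − 1850/12607)·277100/1850 = 2.0312703 × 10^10.
Sum = 3.6130046 × 10^10.
SE = √(3.6130046 × 10^10) = 190100.

190100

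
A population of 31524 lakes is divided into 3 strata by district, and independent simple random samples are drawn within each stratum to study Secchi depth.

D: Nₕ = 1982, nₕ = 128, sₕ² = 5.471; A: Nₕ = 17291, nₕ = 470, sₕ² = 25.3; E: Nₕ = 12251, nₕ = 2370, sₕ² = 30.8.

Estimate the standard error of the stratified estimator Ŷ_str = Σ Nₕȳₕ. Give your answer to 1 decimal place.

4169.7

Var(Ŷ_str) = Σₕ Nₕ²(1 − fₕ)sₕ²/nₕ.
D: 1982²·(1 − 128/1982)·5.471/128 = 157061.64.
A: 17291²·(1 − 470/17291)·25.3/470 = 1.5656496 × 10^7.
E: 12251²·(1 − 2370/12251)·30.8/2370 = 1.5731669 × 10^6.
Sum = 1.7386725 × 10^7.
SE = √(1.7386725 × 10^7) = 4169.7.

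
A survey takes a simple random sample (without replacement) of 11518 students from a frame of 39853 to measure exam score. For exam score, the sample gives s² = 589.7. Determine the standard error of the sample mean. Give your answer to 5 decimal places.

Under SRS without replacement, Var(ȳ) = (1 − f)·s²/n with f = n/N = 11518/39853 = 0.28901212.
Var(ȳ) = (1 − 0.28901212)·589.7/11518 = 0.71098788·0.051198125 = 0.036401246.
SE(ȳ) = √(0.036401246) = 0.19079.

0.19079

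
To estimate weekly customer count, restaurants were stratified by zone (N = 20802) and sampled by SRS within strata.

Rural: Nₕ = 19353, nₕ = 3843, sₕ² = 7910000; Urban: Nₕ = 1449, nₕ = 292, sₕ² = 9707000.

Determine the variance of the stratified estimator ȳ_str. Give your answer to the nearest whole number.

Var(ȳ_str) = Σₕ Wₕ²(1 − fₕ)sₕ²/nₕ with Wₕ = Nₕ/N, N = 20802.
Rural: Wₕ = 0.93034324; term = 0.93034324²·(1 − 0.19857386)·7910000/3843 = 1427.7626.
Urban: Wₕ = 0.06965676; term = 0.06965676²·(1 − 0.20151829)·9707000/292 = 128.79344.
Sum = 1556.556.

1557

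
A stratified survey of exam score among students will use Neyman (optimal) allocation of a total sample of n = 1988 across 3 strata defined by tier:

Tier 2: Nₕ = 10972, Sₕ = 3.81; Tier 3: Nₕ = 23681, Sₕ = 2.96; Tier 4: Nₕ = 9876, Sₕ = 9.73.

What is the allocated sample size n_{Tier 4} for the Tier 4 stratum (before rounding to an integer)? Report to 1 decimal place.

Neyman allocation: nₕ = n·NₕSₕ / Σⱼ NⱼSⱼ.
Σ NⱼSⱼ = 10972·3.81 + 23681·2.96 + 9876·9.73 = 207992.56.
n_{Tier 4} = 1988·9876·9.73 / 207992.56 = 918.5.

918.5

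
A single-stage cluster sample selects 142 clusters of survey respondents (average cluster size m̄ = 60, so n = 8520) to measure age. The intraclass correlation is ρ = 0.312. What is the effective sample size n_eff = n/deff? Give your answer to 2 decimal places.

deff = 1 + (60 − 1)·0.312 = 1 + 18.408 = 19.408.
n_eff = 8520 / 19.408 = 438.99.

438.99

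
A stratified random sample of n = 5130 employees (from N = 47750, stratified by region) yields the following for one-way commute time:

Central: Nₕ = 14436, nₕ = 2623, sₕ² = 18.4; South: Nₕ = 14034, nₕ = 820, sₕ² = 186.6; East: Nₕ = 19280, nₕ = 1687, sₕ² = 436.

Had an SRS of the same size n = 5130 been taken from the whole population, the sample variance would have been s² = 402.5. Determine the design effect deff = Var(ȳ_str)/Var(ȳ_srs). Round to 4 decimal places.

Var(ȳ_str) = Σ Wₕ²(1−fₕ)sₕ²/nₕ with Wₕ = Nₕ/47750:
  Central: (14436/47750)²·(1−2623/14436)·18.4/2623 = 5.246623 × 10^-4
  South: (14034/47750)²·(1−820/14034)·186.6/820 = 0.018508312
  East: (19280/47750)²·(1−1687/19280)·436/1687 = 0.038447808
  → Var(ȳ_str) = 0.057480782.
Var(ȳ_srs) = (1 − 5130/47750)·402.5/5130 = 0.07003072.
deff = 0.057480782 / 0.07003072 = 0.8208.

0.8208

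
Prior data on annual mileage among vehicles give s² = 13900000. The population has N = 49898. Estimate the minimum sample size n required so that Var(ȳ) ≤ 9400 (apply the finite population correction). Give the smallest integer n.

Without fpc, n₀ = s²/D = 13900000/9400 = 1478.7234.
With fpc, (1 − n/N)·s²/n ≤ D requires n ≥ n₀/(1 + n₀/N) = 1478.7234/(1 + 1478.7234/49898) = 1436.1628.
Rounding up, n = 1437.

1437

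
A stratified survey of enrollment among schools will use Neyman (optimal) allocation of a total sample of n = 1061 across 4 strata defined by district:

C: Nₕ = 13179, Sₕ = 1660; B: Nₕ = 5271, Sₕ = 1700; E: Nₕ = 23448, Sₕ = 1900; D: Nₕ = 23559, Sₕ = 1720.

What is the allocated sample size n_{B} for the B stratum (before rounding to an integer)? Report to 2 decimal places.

82.02

Neyman allocation: nₕ = n·NₕSₕ / Σⱼ NⱼSⱼ.
Σ NⱼSⱼ = 13179·1660 + 5271·1700 + 23448·1900 + 23559·1720 = 1.1591052 × 10^8.
n_{B} = 1061·5271·1700 / (1.1591052 × 10^8) = 82.02.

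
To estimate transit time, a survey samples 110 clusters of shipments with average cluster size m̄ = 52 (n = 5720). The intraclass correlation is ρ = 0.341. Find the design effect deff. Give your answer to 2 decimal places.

18.39

deff = 1 + (52 − 1)·0.341 = 1 + 17.391 = 18.391.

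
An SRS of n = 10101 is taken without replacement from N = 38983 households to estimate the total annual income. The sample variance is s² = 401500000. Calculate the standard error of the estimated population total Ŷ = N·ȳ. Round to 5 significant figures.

Var(Ŷ) = N²·Var(ȳ) = N²·(1 − n/N)·s²/n.
f = 10101/38983 = 0.25911295; Var(ȳ) = 0.74088705·401500000/10101 = 29449.178.
Var(Ŷ) = 38983² · 29449.178 = 4.4753159 × 10^13.
SE(Ŷ) = √(4.4753159 × 10^13) = 6.6898 × 10^6.

6.6898 × 10^6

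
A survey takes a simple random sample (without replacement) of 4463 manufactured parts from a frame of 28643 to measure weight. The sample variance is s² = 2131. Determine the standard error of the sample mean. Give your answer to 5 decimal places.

Under SRS without replacement, Var(ȳ) = (1 − f)·s²/n with f = n/N = 4463/28643 = 0.15581468.
Var(ȳ) = (1 − 0.15581468)·2131/4463 = 0.84418532·0.47748151 = 0.40308288.
SE(ȳ) = √(0.40308288) = 0.63489.

0.63489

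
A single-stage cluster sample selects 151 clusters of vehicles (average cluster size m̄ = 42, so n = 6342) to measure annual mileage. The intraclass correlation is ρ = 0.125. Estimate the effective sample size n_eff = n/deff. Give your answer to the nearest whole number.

1035

deff = 1 + (42 − 1)·0.125 = 1 + 5.125 = 6.125.
n_eff = 6342 / 6.125 = 1035.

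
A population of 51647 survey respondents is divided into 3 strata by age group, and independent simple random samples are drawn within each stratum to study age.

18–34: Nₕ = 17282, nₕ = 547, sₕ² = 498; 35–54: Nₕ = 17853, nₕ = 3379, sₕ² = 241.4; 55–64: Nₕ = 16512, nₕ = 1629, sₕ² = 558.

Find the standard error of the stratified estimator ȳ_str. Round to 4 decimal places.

0.3704

Var(ȳ_str) = Σₕ Wₕ²(1 − fₕ)sₕ²/nₕ with Wₕ = Nₕ/N, N = 51647.
18–34: Wₕ = 0.33461769; term = 0.33461769²·(1 − 0.03165143)·498/547 = 0.09871236.
35–54: Wₕ = 0.34567351; term = 0.34567351²·(1 − 0.18926791)·241.4/3379 = 0.0069208374.
55–64: Wₕ = 0.31970879; term = 0.31970879²·(1 − 0.09865552)·558/1629 = 0.031558262.
Sum = 0.13719146.
SE = √(0.13719146) = 0.3704.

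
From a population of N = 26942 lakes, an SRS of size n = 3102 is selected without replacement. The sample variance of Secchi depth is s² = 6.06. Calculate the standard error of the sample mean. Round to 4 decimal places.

0.0416

Under SRS without replacement, Var(ȳ) = (1 − f)·s²/n with f = n/N = 3102/26942 = 0.11513622.
Var(ȳ) = (1 − 0.11513622)·6.06/3102 = 0.88486378·0.0019535783 = 0.0017286507.
SE(ȳ) = √(0.0017286507) = 0.0416.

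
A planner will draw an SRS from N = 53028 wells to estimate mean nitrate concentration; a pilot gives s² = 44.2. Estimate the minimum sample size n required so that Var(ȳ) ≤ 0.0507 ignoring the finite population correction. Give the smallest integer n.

872

Without fpc, n₀ = s²/D = 44.2/0.0507 = 871.7949.
Rounding up, n = 872.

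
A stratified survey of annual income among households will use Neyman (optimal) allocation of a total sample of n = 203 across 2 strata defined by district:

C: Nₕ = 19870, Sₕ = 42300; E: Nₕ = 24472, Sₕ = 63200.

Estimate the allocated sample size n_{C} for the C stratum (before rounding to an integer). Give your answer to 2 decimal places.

71.48

Neyman allocation: nₕ = n·NₕSₕ / Σⱼ NⱼSⱼ.
Σ NⱼSⱼ = 19870·42300 + 24472·63200 = 2.3871314 × 10^9.
n_{C} = 203·19870·42300 / (2.3871314 × 10^9) = 71.48.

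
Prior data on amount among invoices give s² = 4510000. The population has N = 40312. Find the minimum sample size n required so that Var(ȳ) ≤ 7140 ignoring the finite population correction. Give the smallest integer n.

Without fpc, n₀ = s²/D = 4510000/7140 = 631.6527.
Rounding up, n = 632.

632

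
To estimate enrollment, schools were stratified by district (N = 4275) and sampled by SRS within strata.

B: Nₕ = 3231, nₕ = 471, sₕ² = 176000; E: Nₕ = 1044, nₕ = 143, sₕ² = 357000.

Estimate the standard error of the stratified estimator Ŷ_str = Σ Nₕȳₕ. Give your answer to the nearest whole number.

75370

Var(Ŷ_str) = Σₕ Nₕ²(1 − fₕ)sₕ²/nₕ.
B: 3231²·(1 − 471/3231)·176000/471 = 3.3322517 × 10^9.
E: 1044²·(1 − 143/1044)·357000/143 = 2.348321 × 10^9.
Sum = 5.6805727 × 10^9.
SE = √(5.6805727 × 10^9) = 75370.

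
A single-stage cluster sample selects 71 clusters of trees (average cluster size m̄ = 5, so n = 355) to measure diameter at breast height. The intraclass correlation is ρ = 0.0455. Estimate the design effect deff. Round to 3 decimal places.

deff = 1 + (5 − 1)·0.0455 = 1 + 0.182 = 1.182.

1.182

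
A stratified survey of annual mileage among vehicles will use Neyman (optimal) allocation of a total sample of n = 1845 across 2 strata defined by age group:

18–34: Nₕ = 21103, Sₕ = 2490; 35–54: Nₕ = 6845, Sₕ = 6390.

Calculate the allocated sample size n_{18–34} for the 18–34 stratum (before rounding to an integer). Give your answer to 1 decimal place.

Neyman allocation: nₕ = n·NₕSₕ / Σⱼ NⱼSⱼ.
Σ NⱼSⱼ = 21103·2490 + 6845·6390 = 9.628602 × 10^7.
n_{18–34} = 1845·21103·2490 / (9.628602 × 10^7) = 1006.9.

1006.9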